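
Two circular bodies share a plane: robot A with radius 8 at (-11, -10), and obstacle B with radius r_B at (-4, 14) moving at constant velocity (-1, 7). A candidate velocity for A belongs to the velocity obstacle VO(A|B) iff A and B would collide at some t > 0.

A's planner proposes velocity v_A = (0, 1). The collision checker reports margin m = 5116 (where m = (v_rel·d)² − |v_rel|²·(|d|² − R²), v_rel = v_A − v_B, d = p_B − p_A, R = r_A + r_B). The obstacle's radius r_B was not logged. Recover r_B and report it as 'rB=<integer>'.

m = 5116
d = (7, 24);  v_rel = (1, -6),  |v_rel|² = 37
v_rel×d = (1)·(24) − (-6)·(7) = 66
since m = R²·37 − 66²:  R² = (4356 + 5116) / 37 = 256
R = √256 = 16  ⇒  r_B = 16 − 8 = 8

rB=8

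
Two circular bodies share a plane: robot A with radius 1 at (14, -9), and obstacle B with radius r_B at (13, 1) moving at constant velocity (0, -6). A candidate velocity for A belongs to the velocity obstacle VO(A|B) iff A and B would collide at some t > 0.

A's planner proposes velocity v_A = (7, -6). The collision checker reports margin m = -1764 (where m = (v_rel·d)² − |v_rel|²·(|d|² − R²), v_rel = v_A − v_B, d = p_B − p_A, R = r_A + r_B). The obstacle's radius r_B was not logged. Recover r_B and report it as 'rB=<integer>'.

m = -1764
d = (-1, 10);  v_rel = (7, 0),  |v_rel|² = 49
v_rel×d = (7)·(10) − (0)·(-1) = 70
since m = R²·49 − 70²:  R² = (4900 + -1764) / 49 = 64
R = √64 = 8  ⇒  r_B = 8 − 1 = 7

rB=7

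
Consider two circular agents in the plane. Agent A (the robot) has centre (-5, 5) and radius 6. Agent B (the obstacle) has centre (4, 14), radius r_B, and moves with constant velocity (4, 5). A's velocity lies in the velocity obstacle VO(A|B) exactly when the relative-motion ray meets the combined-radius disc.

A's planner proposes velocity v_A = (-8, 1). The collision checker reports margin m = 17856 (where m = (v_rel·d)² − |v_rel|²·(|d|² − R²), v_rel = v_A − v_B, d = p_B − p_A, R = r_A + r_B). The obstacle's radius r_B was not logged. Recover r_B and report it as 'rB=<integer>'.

m = 17856
d = (9, 9);  v_rel = (-12, -4),  |v_rel|² = 160
v_rel×d = (-12)·(9) − (-4)·(9) = -72
since m = R²·160 − (-72)²:  R² = (5184 + 17856) / 160 = 144
R = √144 = 12  ⇒  r_B = 12 − 6 = 6

rB=6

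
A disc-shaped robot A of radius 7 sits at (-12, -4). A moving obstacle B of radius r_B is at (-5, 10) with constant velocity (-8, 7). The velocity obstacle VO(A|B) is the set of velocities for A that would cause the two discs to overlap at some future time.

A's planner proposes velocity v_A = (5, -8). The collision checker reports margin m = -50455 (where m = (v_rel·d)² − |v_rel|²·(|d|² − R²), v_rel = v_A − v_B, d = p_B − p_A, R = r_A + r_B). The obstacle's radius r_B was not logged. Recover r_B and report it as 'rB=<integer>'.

m = -50455
d = (7, 14);  v_rel = (13, -15),  |v_rel|² = 394
v_rel×d = (13)·(14) − (-15)·(7) = 287
since m = R²·394 − 287²:  R² = (82369 + -50455) / 394 = 81
R = √81 = 9  ⇒  r_B = 9 − 7 = 2

rB=2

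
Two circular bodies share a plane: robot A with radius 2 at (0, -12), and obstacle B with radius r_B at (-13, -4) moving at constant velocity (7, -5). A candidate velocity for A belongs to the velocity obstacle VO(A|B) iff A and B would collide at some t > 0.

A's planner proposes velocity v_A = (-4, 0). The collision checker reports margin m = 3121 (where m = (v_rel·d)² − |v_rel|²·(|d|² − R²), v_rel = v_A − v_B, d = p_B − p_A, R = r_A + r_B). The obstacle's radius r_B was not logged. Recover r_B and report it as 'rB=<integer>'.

m = 3121
d = (-13, 8);  v_rel = (-11, 5),  |v_rel|² = 146
v_rel×d = (-11)·(8) − (5)·(-13) = -23
since m = R²·146 − (-23)²:  R² = (529 + 3121) / 146 = 25
R = √25 = 5  ⇒  r_B = 5 − 2 = 3

rB=3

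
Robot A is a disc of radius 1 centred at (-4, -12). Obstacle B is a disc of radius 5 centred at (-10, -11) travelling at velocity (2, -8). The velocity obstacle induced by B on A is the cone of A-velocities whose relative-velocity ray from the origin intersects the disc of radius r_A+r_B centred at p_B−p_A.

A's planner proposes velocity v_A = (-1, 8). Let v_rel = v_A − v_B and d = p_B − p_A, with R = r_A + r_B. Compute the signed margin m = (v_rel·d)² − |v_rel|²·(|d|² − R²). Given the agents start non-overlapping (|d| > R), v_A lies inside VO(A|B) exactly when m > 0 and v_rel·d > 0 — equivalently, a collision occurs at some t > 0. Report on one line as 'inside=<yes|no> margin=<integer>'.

d = (-6, 1),  |d|² = 37;  R = 1+5 = 6,  c = 37−6² = 1
v_rel = (-3, 16),  |v_rel|² = 265;  v_rel·d = (-3)·(-6) + (16)·(1) = 34
265·t² − 68·t + 1 = 0  ⇒  m = 34² − 265·1 = 891
m = 891 > 0,  v_rel·d = 34 > 0  ⇒  inside

inside=yes margin=891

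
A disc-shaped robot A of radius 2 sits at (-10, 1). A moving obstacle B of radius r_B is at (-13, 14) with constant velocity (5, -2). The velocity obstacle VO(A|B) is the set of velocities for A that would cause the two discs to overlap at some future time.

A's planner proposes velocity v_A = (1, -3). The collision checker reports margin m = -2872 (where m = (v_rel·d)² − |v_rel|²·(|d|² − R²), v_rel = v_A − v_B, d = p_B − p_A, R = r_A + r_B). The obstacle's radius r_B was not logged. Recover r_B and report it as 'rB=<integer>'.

m = -2872
d = (-3, 13);  v_rel = (-4, -1),  |v_rel|² = 17
v_rel×d = (-4)·(13) − (-1)·(-3) = -55
since m = R²·17 − (-55)²:  R² = (3025 + -2872) / 17 = 9
R = √9 = 3  ⇒  r_B = 3 − 2 = 1

rB=1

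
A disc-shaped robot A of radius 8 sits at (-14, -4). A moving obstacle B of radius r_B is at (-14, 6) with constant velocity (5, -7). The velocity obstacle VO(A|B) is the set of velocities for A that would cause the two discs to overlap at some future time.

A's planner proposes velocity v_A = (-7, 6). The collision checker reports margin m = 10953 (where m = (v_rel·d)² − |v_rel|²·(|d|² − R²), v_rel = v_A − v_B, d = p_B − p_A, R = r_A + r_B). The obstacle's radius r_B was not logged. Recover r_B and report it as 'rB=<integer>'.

m = 10953
d = (0, 10);  v_rel = (-12, 13),  |v_rel|² = 313
v_rel×d = (-12)·(10) − (13)·(0) = -120
since m = R²·313 − (-120)²:  R² = (14400 + 10953) / 313 = 81
R = √81 = 9  ⇒  r_B = 9 − 8 = 1

rB=1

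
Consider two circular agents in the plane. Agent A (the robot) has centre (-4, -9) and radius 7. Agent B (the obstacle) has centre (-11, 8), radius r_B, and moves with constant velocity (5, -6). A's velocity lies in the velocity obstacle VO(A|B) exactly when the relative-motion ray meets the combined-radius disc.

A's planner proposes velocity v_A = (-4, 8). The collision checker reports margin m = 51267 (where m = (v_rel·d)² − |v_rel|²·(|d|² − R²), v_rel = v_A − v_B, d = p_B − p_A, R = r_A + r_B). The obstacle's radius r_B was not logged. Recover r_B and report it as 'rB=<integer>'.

m = 51267
d = (-7, 17);  v_rel = (-9, 14),  |v_rel|² = 277
v_rel×d = (-9)·(17) − (14)·(-7) = -55
since m = R²·277 − (-55)²:  R² = (3025 + 51267) / 277 = 196
R = √196 = 14  ⇒  r_B = 14 − 7 = 7

rB=7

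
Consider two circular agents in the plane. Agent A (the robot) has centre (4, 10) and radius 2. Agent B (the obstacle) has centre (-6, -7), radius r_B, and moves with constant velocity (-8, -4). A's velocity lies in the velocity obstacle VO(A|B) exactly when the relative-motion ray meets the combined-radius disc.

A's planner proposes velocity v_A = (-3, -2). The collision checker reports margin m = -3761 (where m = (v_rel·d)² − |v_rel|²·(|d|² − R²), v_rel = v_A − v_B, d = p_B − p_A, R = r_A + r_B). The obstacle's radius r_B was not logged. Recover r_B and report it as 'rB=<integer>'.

m = -3761
d = (-10, -17);  v_rel = (5, 2),  |v_rel|² = 29
v_rel×d = (5)·(-17) − (2)·(-10) = -65
since m = R²·29 − (-65)²:  R² = (4225 + -3761) / 29 = 16
R = √16 = 4  ⇒  r_B = 4 − 2 = 2

rB=2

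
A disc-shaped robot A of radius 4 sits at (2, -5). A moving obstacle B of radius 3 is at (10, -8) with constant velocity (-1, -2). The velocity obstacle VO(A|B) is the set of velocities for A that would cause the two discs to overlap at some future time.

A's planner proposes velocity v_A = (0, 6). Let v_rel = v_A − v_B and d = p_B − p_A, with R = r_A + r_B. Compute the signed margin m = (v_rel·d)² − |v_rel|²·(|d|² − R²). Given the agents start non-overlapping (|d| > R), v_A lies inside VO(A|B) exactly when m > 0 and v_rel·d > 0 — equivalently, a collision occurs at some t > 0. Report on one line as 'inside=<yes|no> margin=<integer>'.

d = (8, -3),  |d|² = 73;  R = 4+3 = 7,  c = 73−7² = 24
v_rel = (1, 8),  |v_rel|² = 65;  v_rel·d = (1)·(8) + (8)·(-3) = -16
65·t² + 32·t + 24 = 0  ⇒  m = (-16)² − 65·24 = -1304
m = -1304 < 0,  v_rel·d = -16 < 0  ⇒  outside

inside=no margin=-1304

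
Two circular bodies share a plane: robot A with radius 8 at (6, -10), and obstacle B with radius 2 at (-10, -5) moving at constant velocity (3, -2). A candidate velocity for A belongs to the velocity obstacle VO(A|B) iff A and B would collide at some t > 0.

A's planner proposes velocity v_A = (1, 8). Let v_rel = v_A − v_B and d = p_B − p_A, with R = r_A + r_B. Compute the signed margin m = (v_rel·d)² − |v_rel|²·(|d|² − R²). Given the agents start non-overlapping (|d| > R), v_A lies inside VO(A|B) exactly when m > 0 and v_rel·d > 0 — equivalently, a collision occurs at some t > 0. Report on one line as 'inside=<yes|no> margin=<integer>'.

d = (-16, 5),  |d|² = 281;  R = 8+2 = 10,  c = 281−10² = 181
v_rel = (-2, 10),  |v_rel|² = 104;  v_rel·d = (-2)·(-16) + (10)·(5) = 82
104·t² − 164·t + 181 = 0  ⇒  m = 82² − 104·181 = -12100
m = -12100 < 0,  v_rel·d = 82 > 0  ⇒  outside

inside=no margin=-12100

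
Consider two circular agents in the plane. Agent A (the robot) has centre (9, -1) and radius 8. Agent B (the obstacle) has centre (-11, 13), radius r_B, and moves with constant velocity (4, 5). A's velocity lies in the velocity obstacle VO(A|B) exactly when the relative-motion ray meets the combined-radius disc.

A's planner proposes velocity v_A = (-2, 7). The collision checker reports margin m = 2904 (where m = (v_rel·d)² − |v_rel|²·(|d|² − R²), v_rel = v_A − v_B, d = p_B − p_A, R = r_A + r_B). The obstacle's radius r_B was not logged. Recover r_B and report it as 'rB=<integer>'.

m = 2904
d = (-20, 14);  v_rel = (-6, 2),  |v_rel|² = 40
v_rel×d = (-6)·(14) − (2)·(-20) = -44
since m = R²·40 − (-44)²:  R² = (1936 + 2904) / 40 = 121
R = √121 = 11  ⇒  r_B = 11 − 8 = 3

rB=3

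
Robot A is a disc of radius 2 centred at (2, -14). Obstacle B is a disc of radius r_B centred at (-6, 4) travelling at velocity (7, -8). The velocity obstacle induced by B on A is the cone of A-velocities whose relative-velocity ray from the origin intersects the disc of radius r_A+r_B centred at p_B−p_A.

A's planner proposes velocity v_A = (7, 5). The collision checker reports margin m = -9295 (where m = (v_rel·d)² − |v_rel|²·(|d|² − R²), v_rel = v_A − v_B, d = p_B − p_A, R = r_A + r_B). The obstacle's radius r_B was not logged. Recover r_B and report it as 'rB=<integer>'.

m = -9295
d = (-8, 18);  v_rel = (0, 13),  |v_rel|² = 169
v_rel×d = (0)·(18) − (13)·(-8) = 104
since m = R²·169 − 104²:  R² = (10816 + -9295) / 169 = 9
R = √9 = 3  ⇒  r_B = 3 − 2 = 1

rB=1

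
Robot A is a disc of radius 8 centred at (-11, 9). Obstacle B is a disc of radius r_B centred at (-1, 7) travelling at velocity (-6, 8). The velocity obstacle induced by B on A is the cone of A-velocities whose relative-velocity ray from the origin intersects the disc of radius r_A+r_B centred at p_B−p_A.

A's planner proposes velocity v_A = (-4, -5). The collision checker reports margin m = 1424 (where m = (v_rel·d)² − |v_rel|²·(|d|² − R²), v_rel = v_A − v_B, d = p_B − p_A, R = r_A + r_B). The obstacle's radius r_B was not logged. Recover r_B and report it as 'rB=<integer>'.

m = 1424
d = (10, -2);  v_rel = (2, -13),  |v_rel|² = 173
v_rel×d = (2)·(-2) − (-13)·(10) = 126
since m = R²·173 − 126²:  R² = (15876 + 1424) / 173 = 100
R = √100 = 10  ⇒  r_B = 10 − 8 = 2

rB=2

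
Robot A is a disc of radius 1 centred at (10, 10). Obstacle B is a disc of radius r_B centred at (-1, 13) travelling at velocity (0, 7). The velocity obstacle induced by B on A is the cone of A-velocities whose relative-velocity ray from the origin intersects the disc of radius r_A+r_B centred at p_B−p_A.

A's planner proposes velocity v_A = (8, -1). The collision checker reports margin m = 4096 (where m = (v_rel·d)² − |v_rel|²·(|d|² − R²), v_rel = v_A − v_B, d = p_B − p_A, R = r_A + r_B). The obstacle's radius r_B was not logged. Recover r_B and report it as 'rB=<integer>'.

m = 4096
d = (-11, 3);  v_rel = (8, -8),  |v_rel|² = 128
v_rel×d = (8)·(3) − (-8)·(-11) = -64
since m = R²·128 − (-64)²:  R² = (4096 + 4096) / 128 = 64
R = √64 = 8  ⇒  r_B = 8 − 1 = 7

rB=7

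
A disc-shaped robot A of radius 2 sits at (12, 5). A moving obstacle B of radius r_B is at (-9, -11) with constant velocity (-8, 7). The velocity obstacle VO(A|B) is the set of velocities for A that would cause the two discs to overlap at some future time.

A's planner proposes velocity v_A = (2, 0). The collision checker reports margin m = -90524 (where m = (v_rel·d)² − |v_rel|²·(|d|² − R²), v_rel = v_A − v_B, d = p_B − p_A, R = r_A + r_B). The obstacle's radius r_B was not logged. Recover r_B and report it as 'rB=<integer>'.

m = -90524
d = (-21, -16);  v_rel = (10, -7),  |v_rel|² = 149
v_rel×d = (10)·(-16) − (-7)·(-21) = -307
since m = R²·149 − (-307)²:  R² = (94249 + -90524) / 149 = 25
R = √25 = 5  ⇒  r_B = 5 − 2 = 3

rB=3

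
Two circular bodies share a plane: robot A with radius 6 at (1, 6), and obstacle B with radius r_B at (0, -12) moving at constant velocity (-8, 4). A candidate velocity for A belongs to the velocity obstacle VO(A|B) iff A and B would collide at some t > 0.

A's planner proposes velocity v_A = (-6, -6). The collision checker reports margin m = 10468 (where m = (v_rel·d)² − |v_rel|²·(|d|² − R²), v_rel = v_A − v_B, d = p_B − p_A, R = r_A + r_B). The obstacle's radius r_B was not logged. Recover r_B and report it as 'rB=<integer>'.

m = 10468
d = (-1, -18);  v_rel = (2, -10),  |v_rel|² = 104
v_rel×d = (2)·(-18) − (-10)·(-1) = -46
since m = R²·104 − (-46)²:  R² = (2116 + 10468) / 104 = 121
R = √121 = 11  ⇒  r_B = 11 − 6 = 5

rB=5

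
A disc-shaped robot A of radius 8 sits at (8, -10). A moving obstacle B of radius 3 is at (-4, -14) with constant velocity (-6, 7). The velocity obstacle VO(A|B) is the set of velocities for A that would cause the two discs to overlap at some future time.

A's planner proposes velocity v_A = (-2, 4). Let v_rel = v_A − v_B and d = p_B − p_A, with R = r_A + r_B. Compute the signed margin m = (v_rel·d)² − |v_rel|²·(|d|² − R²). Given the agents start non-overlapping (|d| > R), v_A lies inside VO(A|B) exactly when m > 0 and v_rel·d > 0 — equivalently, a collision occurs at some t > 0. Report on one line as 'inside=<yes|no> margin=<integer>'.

d = (-12, -4),  |d|² = 160;  R = 8+3 = 11,  c = 160−11² = 39
v_rel = (4, -3),  |v_rel|² = 25;  v_rel·d = (4)·(-12) + (-3)·(-4) = -36
25·t² + 72·t + 39 = 0  ⇒  m = (-36)² − 25·39 = 321
m = 321 > 0,  v_rel·d = -36 < 0  ⇒  outside

inside=no margin=321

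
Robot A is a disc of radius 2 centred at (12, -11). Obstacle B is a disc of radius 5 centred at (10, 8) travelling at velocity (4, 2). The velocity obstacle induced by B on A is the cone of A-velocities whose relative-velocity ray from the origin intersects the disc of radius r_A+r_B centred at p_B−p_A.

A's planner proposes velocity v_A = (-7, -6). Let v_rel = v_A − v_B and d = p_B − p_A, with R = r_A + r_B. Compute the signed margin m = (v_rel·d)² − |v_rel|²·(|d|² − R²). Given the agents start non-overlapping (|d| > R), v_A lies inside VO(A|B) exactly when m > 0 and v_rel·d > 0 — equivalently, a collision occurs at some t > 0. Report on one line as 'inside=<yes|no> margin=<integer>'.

d = (-2, 19),  |d|² = 365;  R = 2+5 = 7,  c = 365−7² = 316
v_rel = (-11, -8),  |v_rel|² = 185;  v_rel·d = (-11)·(-2) + (-8)·(19) = -130
185·t² + 260·t + 316 = 0  ⇒  m = (-130)² − 185·316 = -41560
m = -41560 < 0,  v_rel·d = -130 < 0  ⇒  outside

inside=no margin=-41560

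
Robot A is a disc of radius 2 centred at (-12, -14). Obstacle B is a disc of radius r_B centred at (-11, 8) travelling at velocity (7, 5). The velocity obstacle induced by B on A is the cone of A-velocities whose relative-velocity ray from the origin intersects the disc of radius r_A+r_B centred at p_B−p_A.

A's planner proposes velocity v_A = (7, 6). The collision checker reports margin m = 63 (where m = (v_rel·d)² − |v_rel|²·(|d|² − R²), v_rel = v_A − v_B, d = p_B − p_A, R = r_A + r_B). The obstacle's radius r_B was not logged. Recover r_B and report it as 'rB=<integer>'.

m = 63
d = (1, 22);  v_rel = (0, 1),  |v_rel|² = 1
v_rel×d = (0)·(22) − (1)·(1) = -1
since m = R²·1 − (-1)²:  R² = (1 + 63) / 1 = 64
R = √64 = 8  ⇒  r_B = 8 − 2 = 6

rB=6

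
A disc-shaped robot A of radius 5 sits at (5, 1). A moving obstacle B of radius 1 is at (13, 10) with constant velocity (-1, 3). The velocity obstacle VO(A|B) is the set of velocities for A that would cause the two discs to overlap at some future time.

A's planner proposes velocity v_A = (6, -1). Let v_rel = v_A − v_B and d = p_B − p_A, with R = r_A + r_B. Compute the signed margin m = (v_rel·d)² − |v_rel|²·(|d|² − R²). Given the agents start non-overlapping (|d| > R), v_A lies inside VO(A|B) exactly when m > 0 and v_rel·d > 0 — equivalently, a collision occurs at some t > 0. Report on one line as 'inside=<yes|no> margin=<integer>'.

d = (8, 9),  |d|² = 145;  R = 5+1 = 6,  c = 145−6² = 109
v_rel = (7, -4),  |v_rel|² = 65;  v_rel·d = (7)·(8) + (-4)·(9) = 20
65·t² − 40·t + 109 = 0  ⇒  m = 20² − 65·109 = -6685
m = -6685 < 0,  v_rel·d = 20 > 0  ⇒  outside

inside=no margin=-6685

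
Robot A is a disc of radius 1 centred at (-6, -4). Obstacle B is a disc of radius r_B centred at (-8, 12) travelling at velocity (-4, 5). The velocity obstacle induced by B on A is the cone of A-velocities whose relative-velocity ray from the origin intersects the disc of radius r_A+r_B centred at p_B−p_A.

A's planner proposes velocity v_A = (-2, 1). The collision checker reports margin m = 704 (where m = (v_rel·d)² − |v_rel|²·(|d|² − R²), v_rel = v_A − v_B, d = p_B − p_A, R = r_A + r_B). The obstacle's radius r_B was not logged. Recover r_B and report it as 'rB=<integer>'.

m = 704
d = (-2, 16);  v_rel = (2, -4),  |v_rel|² = 20
v_rel×d = (2)·(16) − (-4)·(-2) = 24
since m = R²·20 − 24²:  R² = (576 + 704) / 20 = 64
R = √64 = 8  ⇒  r_B = 8 − 1 = 7

rB=7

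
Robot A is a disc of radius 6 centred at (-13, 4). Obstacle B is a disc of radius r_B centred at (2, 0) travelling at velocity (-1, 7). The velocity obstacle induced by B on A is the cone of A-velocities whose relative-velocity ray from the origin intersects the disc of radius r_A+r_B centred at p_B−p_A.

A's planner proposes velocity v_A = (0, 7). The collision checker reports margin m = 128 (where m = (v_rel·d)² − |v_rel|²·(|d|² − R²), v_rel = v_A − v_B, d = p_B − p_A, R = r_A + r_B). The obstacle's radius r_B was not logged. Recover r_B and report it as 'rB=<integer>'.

m = 128
d = (15, -4);  v_rel = (1, 0),  |v_rel|² = 1
v_rel×d = (1)·(-4) − (0)·(15) = -4
since m = R²·1 − (-4)²:  R² = (16 + 128) / 1 = 144
R = √144 = 12  ⇒  r_B = 12 − 6 = 6

rB=6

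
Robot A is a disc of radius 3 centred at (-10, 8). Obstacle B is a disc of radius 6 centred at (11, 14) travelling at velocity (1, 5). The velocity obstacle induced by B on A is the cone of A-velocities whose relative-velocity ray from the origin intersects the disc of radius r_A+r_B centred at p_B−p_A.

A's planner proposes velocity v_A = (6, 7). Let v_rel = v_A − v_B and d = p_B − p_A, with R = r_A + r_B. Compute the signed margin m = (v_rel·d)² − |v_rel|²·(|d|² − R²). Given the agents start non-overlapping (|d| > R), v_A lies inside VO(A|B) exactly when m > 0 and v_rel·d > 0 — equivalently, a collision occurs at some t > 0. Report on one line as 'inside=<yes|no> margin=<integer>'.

d = (21, 6),  |d|² = 477;  R = 3+6 = 9,  c = 477−9² = 396
v_rel = (5, 2),  |v_rel|² = 29;  v_rel·d = (5)·(21) + (2)·(6) = 117
29·t² − 234·t + 396 = 0  ⇒  m = 117² − 29·396 = 2205
m = 2205 > 0,  v_rel·d = 117 > 0  ⇒  inside

inside=yes margin=2205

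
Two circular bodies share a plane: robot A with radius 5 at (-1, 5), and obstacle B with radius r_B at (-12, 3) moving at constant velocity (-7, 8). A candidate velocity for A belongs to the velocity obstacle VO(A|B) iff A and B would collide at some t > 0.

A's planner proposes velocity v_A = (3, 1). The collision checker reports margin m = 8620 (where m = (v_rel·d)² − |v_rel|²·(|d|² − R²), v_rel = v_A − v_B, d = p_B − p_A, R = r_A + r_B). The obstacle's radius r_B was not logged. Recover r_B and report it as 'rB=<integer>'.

m = 8620
d = (-11, -2);  v_rel = (10, -7),  |v_rel|² = 149
v_rel×d = (10)·(-2) − (-7)·(-11) = -97
since m = R²·149 − (-97)²:  R² = (9409 + 8620) / 149 = 121
R = √121 = 11  ⇒  r_B = 11 − 5 = 6

rB=6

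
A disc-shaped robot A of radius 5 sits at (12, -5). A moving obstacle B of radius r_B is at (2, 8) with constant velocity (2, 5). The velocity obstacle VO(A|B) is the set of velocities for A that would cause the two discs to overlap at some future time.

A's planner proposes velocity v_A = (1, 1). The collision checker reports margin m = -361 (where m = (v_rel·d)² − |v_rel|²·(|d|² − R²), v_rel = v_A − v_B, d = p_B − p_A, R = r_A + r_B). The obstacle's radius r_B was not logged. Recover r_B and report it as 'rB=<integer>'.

m = -361
d = (-10, 13);  v_rel = (-1, -4),  |v_rel|² = 17
v_rel×d = (-1)·(13) − (-4)·(-10) = -53
since m = R²·17 − (-53)²:  R² = (2809 + -361) / 17 = 144
R = √144 = 12  ⇒  r_B = 12 − 5 = 7

rB=7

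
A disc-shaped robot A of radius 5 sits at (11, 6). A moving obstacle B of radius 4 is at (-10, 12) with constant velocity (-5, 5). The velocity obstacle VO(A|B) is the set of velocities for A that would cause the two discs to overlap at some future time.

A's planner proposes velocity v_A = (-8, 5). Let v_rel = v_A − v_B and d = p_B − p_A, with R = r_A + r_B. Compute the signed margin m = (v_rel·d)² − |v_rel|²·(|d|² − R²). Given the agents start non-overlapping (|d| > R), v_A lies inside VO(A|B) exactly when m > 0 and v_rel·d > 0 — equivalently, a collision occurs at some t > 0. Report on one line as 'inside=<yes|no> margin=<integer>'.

d = (-21, 6),  |d|² = 477;  R = 5+4 = 9,  c = 477−9² = 396
v_rel = (-3, 0),  |v_rel|² = 9;  v_rel·d = (-3)·(-21) + (0)·(6) = 63
9·t² − 126·t + 396 = 0  ⇒  m = 63² − 9·396 = 405
m = 405 > 0,  v_rel·d = 63 > 0  ⇒  inside

inside=yes margin=405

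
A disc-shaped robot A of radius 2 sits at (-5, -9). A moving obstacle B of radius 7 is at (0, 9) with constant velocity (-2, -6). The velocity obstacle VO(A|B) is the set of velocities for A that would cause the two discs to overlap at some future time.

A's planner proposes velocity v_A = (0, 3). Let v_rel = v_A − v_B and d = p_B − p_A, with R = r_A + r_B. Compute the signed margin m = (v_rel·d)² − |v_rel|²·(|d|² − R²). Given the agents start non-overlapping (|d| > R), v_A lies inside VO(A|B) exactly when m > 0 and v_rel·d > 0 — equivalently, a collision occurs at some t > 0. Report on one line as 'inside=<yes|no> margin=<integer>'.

d = (5, 18),  |d|² = 349;  R = 2+7 = 9,  c = 349−9² = 268
v_rel = (2, 9),  |v_rel|² = 85;  v_rel·d = (2)·(5) + (9)·(18) = 172
85·t² − 344·t + 268 = 0  ⇒  m = 172² − 85·268 = 6804
m = 6804 > 0,  v_rel·d = 172 > 0  ⇒  inside

inside=yes margin=6804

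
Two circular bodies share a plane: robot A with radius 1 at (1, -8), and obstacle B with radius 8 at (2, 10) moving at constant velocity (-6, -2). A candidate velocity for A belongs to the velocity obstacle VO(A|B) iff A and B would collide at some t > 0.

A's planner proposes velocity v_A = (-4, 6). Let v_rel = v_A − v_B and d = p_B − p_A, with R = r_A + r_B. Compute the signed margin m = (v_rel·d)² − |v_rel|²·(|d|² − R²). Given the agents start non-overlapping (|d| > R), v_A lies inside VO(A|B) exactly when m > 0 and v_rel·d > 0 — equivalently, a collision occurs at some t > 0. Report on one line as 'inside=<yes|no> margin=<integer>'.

d = (1, 18),  |d|² = 325;  R = 1+8 = 9,  c = 325−9² = 244
v_rel = (2, 8),  |v_rel|² = 68;  v_rel·d = (2)·(1) + (8)·(18) = 146
68·t² − 292·t + 244 = 0  ⇒  m = 146² − 68·244 = 4724
m = 4724 > 0,  v_rel·d = 146 > 0  ⇒  inside

inside=yes margin=4724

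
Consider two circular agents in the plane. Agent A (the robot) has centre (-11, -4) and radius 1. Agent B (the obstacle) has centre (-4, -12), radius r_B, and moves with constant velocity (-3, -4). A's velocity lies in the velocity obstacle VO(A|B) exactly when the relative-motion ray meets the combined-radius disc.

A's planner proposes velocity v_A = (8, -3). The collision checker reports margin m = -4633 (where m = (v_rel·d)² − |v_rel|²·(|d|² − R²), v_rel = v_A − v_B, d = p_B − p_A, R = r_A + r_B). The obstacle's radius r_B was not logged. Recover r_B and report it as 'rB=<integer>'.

m = -4633
d = (7, -8);  v_rel = (11, 1),  |v_rel|² = 122
v_rel×d = (11)·(-8) − (1)·(7) = -95
since m = R²·122 − (-95)²:  R² = (9025 + -4633) / 122 = 36
R = √36 = 6  ⇒  r_B = 6 − 1 = 5

rB=5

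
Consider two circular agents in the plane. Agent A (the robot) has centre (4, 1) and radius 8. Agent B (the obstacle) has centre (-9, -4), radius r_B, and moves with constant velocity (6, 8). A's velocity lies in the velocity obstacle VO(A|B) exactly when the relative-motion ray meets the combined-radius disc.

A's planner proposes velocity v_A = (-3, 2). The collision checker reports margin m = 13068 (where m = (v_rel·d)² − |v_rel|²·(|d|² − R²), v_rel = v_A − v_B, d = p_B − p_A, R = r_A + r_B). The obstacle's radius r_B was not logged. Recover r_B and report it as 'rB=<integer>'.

m = 13068
d = (-13, -5);  v_rel = (-9, -6),  |v_rel|² = 117
v_rel×d = (-9)·(-5) − (-6)·(-13) = -33
since m = R²·117 − (-33)²:  R² = (1089 + 13068) / 117 = 121
R = √121 = 11  ⇒  r_B = 11 − 8 = 3

rB=3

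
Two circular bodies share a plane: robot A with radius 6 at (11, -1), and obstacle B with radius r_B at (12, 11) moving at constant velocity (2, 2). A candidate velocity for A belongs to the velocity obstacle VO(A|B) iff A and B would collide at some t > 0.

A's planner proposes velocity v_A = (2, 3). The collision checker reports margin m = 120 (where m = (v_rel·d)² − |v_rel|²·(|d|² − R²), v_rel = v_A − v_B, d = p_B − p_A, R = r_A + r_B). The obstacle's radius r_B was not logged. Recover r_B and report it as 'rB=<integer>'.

m = 120
d = (1, 12);  v_rel = (0, 1),  |v_rel|² = 1
v_rel×d = (0)·(12) − (1)·(1) = -1
since m = R²·1 − (-1)²:  R² = (1 + 120) / 1 = 121
R = √121 = 11  ⇒  r_B = 11 − 6 = 5

rB=5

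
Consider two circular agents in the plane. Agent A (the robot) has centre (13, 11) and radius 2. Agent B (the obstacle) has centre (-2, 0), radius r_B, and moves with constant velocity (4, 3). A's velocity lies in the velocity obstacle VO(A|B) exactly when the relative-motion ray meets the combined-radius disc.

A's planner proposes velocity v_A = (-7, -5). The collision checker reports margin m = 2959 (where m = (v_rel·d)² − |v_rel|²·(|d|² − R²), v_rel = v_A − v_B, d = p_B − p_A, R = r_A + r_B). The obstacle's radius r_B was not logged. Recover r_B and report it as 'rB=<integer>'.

m = 2959
d = (-15, -11);  v_rel = (-11, -8),  |v_rel|² = 185
v_rel×d = (-11)·(-11) − (-8)·(-15) = 1
since m = R²·185 − 1²:  R² = (1 + 2959) / 185 = 16
R = √16 = 4  ⇒  r_B = 4 − 2 = 2

rB=2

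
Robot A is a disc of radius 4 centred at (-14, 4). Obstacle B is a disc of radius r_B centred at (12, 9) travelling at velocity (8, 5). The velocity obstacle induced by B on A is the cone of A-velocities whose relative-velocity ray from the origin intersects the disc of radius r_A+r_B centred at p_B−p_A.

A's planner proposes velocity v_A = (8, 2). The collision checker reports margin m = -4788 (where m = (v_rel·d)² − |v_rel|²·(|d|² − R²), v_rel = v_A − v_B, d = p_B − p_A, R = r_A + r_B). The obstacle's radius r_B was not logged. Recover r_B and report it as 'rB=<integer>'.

m = -4788
d = (26, 5);  v_rel = (0, -3),  |v_rel|² = 9
v_rel×d = (0)·(5) − (-3)·(26) = 78
since m = R²·9 − 78²:  R² = (6084 + -4788) / 9 = 144
R = √144 = 12  ⇒  r_B = 12 − 4 = 8

rB=8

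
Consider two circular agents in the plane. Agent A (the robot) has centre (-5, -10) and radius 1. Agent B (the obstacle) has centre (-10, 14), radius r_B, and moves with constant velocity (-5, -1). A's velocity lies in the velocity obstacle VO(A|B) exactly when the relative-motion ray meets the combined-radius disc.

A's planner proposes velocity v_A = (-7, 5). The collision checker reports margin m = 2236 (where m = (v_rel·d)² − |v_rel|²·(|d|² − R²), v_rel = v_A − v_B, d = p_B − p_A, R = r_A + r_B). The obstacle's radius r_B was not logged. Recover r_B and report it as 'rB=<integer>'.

m = 2236
d = (-5, 24);  v_rel = (-2, 6),  |v_rel|² = 40
v_rel×d = (-2)·(24) − (6)·(-5) = -18
since m = R²·40 − (-18)²:  R² = (324 + 2236) / 40 = 64
R = √64 = 8  ⇒  r_B = 8 − 1 = 7

rB=7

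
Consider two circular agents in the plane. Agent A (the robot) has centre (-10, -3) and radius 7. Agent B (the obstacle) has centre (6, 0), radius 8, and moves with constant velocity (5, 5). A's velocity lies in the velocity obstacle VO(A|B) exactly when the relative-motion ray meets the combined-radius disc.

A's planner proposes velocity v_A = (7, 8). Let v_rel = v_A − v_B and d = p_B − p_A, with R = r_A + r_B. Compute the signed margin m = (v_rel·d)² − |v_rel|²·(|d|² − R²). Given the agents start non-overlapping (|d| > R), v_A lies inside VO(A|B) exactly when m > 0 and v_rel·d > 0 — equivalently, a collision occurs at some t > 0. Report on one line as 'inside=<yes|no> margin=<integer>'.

d = (16, 3),  |d|² = 265;  R = 7+8 = 15,  c = 265−15² = 40
v_rel = (2, 3),  |v_rel|² = 13;  v_rel·d = (2)·(16) + (3)·(3) = 41
13·t² − 82·t + 40 = 0  ⇒  m = 41² − 13·40 = 1161
m = 1161 > 0,  v_rel·d = 41 > 0  ⇒  inside

inside=yes margin=1161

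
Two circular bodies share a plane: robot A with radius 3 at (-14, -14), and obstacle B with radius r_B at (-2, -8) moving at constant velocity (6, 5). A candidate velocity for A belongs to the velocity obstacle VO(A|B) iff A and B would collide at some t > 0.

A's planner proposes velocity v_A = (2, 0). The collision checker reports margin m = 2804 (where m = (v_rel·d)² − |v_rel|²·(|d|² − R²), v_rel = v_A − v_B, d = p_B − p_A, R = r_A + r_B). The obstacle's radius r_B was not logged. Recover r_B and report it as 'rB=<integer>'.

m = 2804
d = (12, 6);  v_rel = (-4, -5),  |v_rel|² = 41
v_rel×d = (-4)·(6) − (-5)·(12) = 36
since m = R²·41 − 36²:  R² = (1296 + 2804) / 41 = 100
R = √100 = 10  ⇒  r_B = 10 − 3 = 7

rB=7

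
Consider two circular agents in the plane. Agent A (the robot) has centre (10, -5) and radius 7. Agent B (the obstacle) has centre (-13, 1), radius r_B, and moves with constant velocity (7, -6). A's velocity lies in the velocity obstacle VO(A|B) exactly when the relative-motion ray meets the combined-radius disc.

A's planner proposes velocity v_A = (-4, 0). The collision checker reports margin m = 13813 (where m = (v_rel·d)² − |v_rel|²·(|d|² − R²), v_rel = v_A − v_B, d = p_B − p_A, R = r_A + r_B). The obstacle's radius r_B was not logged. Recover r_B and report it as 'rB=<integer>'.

m = 13813
d = (-23, 6);  v_rel = (-11, 6),  |v_rel|² = 157
v_rel×d = (-11)·(6) − (6)·(-23) = 72
since m = R²·157 − 72²:  R² = (5184 + 13813) / 157 = 121
R = √121 = 11  ⇒  r_B = 11 − 7 = 4

rB=4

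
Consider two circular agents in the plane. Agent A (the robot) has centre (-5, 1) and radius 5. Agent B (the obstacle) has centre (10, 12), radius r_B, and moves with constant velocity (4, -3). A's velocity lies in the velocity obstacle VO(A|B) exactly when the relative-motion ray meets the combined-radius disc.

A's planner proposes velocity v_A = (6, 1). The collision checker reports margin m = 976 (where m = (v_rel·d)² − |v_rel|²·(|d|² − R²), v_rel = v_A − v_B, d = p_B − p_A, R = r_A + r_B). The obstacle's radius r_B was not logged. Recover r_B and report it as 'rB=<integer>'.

m = 976
d = (15, 11);  v_rel = (2, 4),  |v_rel|² = 20
v_rel×d = (2)·(11) − (4)·(15) = -38
since m = R²·20 − (-38)²:  R² = (1444 + 976) / 20 = 121
R = √121 = 11  ⇒  r_B = 11 − 5 = 6

rB=6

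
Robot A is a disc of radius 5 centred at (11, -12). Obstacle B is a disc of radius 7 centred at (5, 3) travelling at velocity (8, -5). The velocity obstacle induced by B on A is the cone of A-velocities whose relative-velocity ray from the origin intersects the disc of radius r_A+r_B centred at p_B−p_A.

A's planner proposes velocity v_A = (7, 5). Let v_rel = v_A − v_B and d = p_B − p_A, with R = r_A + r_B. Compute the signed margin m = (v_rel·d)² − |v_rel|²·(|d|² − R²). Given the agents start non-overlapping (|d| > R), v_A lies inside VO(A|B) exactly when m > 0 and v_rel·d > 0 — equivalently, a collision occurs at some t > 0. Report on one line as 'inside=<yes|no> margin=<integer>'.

d = (-6, 15),  |d|² = 261;  R = 5+7 = 12,  c = 261−12² = 117
v_rel = (-1, 10),  |v_rel|² = 101;  v_rel·d = (-1)·(-6) + (10)·(15) = 156
101·t² − 312·t + 117 = 0  ⇒  m = 156² − 101·117 = 12519
m = 12519 > 0,  v_rel·d = 156 > 0  ⇒  inside

inside=yes margin=12519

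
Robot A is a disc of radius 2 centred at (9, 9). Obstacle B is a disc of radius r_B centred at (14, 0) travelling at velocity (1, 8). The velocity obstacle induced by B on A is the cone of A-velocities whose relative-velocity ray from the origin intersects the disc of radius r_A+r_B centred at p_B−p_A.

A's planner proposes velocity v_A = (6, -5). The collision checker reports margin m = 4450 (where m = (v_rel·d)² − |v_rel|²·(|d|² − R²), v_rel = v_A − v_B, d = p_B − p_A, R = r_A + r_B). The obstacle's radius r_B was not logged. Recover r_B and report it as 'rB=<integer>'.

m = 4450
d = (5, -9);  v_rel = (5, -13),  |v_rel|² = 194
v_rel×d = (5)·(-9) − (-13)·(5) = 20
since m = R²·194 − 20²:  R² = (400 + 4450) / 194 = 25
R = √25 = 5  ⇒  r_B = 5 − 2 = 3

rB=3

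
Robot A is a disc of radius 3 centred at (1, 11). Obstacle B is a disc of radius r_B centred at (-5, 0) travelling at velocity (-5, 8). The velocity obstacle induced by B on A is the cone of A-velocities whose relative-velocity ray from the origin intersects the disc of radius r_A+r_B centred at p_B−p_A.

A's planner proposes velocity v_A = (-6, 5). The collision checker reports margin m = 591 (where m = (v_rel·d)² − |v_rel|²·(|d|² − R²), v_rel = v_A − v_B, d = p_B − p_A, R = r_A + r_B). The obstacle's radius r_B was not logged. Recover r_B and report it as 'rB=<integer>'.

m = 591
d = (-6, -11);  v_rel = (-1, -3),  |v_rel|² = 10
v_rel×d = (-1)·(-11) − (-3)·(-6) = -7
since m = R²·10 − (-7)²:  R² = (49 + 591) / 10 = 64
R = √64 = 8  ⇒  r_B = 8 − 3 = 5

rB=5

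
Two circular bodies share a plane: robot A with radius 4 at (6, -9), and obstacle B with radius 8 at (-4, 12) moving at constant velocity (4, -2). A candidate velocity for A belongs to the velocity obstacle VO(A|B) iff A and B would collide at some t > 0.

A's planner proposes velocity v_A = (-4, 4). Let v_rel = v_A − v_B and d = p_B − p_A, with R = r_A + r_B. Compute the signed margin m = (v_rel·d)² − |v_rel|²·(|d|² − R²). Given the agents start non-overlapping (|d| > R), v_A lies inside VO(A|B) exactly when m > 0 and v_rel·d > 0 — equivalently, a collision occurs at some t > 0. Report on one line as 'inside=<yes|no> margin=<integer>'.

d = (-10, 21),  |d|² = 541;  R = 4+8 = 12,  c = 541−12² = 397
v_rel = (-8, 6),  |v_rel|² = 100;  v_rel·d = (-8)·(-10) + (6)·(21) = 206
100·t² − 412·t + 397 = 0  ⇒  m = 206² − 100·397 = 2736
m = 2736 > 0,  v_rel·d = 206 > 0  ⇒  inside

inside=yes margin=2736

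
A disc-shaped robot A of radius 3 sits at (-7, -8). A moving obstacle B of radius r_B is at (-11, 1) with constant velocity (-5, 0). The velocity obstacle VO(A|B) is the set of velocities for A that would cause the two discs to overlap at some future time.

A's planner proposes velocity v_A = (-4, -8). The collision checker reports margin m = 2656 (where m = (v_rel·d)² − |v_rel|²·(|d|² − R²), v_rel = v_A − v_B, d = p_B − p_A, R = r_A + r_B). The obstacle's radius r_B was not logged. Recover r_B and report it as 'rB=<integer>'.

m = 2656
d = (-4, 9);  v_rel = (1, -8),  |v_rel|² = 65
v_rel×d = (1)·(9) − (-8)·(-4) = -23
since m = R²·65 − (-23)²:  R² = (529 + 2656) / 65 = 49
R = √49 = 7  ⇒  r_B = 7 − 3 = 4

rB=4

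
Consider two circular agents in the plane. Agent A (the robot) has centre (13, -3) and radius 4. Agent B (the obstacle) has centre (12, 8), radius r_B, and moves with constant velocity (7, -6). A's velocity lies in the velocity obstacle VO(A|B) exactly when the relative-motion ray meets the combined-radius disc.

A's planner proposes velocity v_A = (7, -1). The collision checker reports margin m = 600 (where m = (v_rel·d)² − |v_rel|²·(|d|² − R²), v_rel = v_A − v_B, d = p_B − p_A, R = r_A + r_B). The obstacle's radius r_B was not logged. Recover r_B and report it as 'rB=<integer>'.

m = 600
d = (-1, 11);  v_rel = (0, 5),  |v_rel|² = 25
v_rel×d = (0)·(11) − (5)·(-1) = 5
since m = R²·25 − 5²:  R² = (25 + 600) / 25 = 25
R = √25 = 5  ⇒  r_B = 5 − 4 = 1

rB=1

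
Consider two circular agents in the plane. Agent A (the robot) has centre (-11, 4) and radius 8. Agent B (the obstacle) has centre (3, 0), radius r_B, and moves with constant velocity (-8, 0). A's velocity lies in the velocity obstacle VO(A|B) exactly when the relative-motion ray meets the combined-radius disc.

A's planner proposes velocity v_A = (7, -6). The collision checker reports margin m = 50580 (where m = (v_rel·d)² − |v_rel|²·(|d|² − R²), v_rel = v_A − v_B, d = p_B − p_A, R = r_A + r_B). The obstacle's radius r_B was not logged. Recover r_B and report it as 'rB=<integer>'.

m = 50580
d = (14, -4);  v_rel = (15, -6),  |v_rel|² = 261
v_rel×d = (15)·(-4) − (-6)·(14) = 24
since m = R²·261 − 24²:  R² = (576 + 50580) / 261 = 196
R = √196 = 14  ⇒  r_B = 14 − 8 = 6

rB=6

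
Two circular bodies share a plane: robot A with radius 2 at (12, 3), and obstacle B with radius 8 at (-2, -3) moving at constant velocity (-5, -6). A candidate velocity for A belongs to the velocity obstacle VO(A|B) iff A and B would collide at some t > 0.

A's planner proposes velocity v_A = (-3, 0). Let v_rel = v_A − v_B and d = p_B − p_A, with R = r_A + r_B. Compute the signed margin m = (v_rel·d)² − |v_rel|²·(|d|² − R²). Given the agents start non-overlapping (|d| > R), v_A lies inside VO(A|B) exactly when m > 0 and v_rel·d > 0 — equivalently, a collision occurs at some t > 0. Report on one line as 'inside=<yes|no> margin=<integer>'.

d = (-14, -6),  |d|² = 232;  R = 2+8 = 10,  c = 232−10² = 132
v_rel = (2, 6),  |v_rel|² = 40;  v_rel·d = (2)·(-14) + (6)·(-6) = -64
40·t² + 128·t + 132 = 0  ⇒  m = (-64)² − 40·132 = -1184
m = -1184 < 0,  v_rel·d = -64 < 0  ⇒  outside

inside=no margin=-1184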